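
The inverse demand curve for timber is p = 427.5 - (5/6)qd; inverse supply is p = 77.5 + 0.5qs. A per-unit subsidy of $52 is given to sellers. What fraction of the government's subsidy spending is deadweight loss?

Pre-subsidy: 427.5 - (5/6)q = 77.5 + 0.5q gives q* = 262.5 and p* = 208.75.
With the subsidy, sellers receive ps = pb + 52 for each unit, where pb is the price buyers pay.
On the curves, pb = 427.5 - (5/6)q and ps = 77.5 + 0.5q; the wedge ps − pb = 52 gives 77.5 + 0.5q − (427.5 - (5/6)q) = 52, so q' = 301.5.
Then pb = 427.5 − (5/6)·301.5 = 176.25 and ps = 77.5 + 0.5·301.5 = 228.25.
ΔCS = ½(262.5 + 301.5)(208.75 − 176.25) = 9165; ΔPS = ½(262.5 + 301.5)(228.25 − 208.75) = 5499.
Government spending = 52 × 301.5 = 15678.
DWL = ½ × 52 × (301.5 − 262.5) = 1014; fraction = 1014 / 15678 = 13/201.

DWL / government spending = 13/201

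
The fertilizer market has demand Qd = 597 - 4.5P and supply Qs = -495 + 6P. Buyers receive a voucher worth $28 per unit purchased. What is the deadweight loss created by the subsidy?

Pre-subsidy: 597 - 4.5P = -495 + 6P gives P* = 104, Q* = 129.
With the rebate, buyers effectively pay Pb = Ps − 28, where Ps is the price sellers receive.
Demand in terms of Ps becomes Qd = 597 − 4.5(Ps − 28) = 723 - 4.5Ps. Setting this equal to supply: 723 - 4.5Ps = -495 + 6Ps, so Ps = 116.
Buyers pay Pb = 116 − 28 = 88; Q' = -495 + 6·116 = 201.
The subsidy expands output by 201 − 129 = 72 past the efficient level; on those units the gap between marginal cost and willingness to pay runs from 0 up to 28.
DWL = ½ × 28 × 72 = 1008.

Deadweight loss = $1008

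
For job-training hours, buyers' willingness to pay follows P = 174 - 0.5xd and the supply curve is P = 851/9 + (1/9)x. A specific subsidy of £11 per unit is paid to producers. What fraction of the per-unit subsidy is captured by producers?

Producer share = 2/11

Pre-subsidy: 174 - 0.5x = 851/9 + (1/9)x gives x* = 130 and P* = 109.
With the subsidy, sellers receive Ps = Pb + 11 for each unit, where Pb is the price buyers pay.
On the curves, Pb = 174 - 0.5x and Ps = 851/9 + (1/9)x; the wedge Ps − Pb = 11 gives 851/9 + (1/9)x − (174 - 0.5x) = 11, so x' = 148.
Then Pb = 174 − 0.5·148 = 100 and Ps = 851/9 + (1/9)·148 = 111.
Buyers' price falls by P* − Pb = 109 − 100 = 9; sellers' price rises by Ps − P* = 111 − 109 = 2.
So producers capture 2/11 = 2/11 of each unit of subsidy.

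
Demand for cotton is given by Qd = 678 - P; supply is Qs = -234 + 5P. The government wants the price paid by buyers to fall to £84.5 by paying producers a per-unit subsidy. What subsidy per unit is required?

Required subsidy s = £81 per unit

At a buyer price of 84.5, quantity demanded is 678 − 1·84.5 = 593.5.
Sellers supply 593.5 only when they receive Ps with -234 + 5·Ps = 593.5, i.e. Ps = 165.5.
s = Ps − Pb = 165.5 − 84.5 = 81.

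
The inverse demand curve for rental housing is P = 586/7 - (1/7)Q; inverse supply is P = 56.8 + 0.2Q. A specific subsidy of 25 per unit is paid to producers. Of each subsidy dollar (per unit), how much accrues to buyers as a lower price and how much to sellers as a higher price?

Pre-subsidy: 586/7 - (1/7)Q = 56.8 + 0.2Q gives Q* = 78.5 and P* = 72.5.
With the subsidy, sellers receive Ps = Pb + 25 for each unit, where Pb is the price buyers pay.
On the curves, Pb = 586/7 - (1/7)Q and Ps = 56.8 + 0.2Q; the wedge Ps − Pb = 25 gives 56.8 + 0.2Q − (586/7 - (1/7)Q) = 25, so Q' = 1817/12.
Then Pb = 586/7 − (1/7)·(1817/12) = 745/12 and Ps = 56.8 + 0.2·(1817/12) = 1045/12.
Buyers' price falls by P* − Pb = 72.5 − 745/12 = 125/12; sellers' price rises by Ps − P* = 1045/12 − 72.5 = 175/12.

Buyers gain 125/12 per unit; sellers gain 175/12 per unit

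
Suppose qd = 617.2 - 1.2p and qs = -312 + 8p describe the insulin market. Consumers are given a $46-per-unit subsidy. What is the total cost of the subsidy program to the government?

Pre-subsidy: 617.2 - 1.2p = -312 + 8p gives p* = 101, q* = 496.
With the rebate, buyers effectively pay pb = ps − 46, where ps is the price sellers receive.
Demand in terms of ps becomes qd = 617.2 − 1.2(ps − 46) = 672.4 - 1.2ps. Setting this equal to supply: 672.4 - 1.2ps = -312 + 8ps, so ps = 107.
Buyers pay pb = 107 − 46 = 61; q' = -312 + 8·107 = 544.
Government outlay = subsidy × quantity = 46 × 544 = 25024.

Government cost = $25024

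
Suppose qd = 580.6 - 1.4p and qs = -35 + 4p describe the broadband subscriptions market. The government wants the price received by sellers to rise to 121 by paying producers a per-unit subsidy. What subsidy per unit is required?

At a seller price of 121, quantity supplied is -35 + 4·121 = 449.
Buyers absorb 449 only when they pay pb with 580.6 − 1.4·pb = 449, i.e. pb = 94.
s = ps − pb = 121 − 94 = 27.

Required subsidy s = 27 per unit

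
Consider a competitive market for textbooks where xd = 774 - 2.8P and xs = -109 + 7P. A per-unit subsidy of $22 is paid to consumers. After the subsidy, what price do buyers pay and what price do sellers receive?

Buyers pay 3645/49; sellers receive 4723/49

Pre-subsidy: 774 - 2.8P = -109 + 7P gives P* = 4415/49, x* = 3652/7.
With the rebate, buyers effectively pay Pb = Ps − 22, where Ps is the price sellers receive.
Demand in terms of Ps becomes xd = 774 − 2.8(Ps − 22) = 835.6 - 2.8Ps. Setting this equal to supply: 835.6 - 2.8Ps = -109 + 7Ps, so Ps = 4723/49.
Buyers pay Pb = 4723/49 − 22 = 3645/49; x' = -109 + 7·(4723/49) = 3960/7.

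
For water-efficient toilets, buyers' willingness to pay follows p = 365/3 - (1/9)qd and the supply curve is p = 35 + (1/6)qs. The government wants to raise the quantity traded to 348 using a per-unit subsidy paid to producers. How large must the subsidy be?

Required subsidy s = 10 per unit

At q = 348, from the demand curve buyers pay pb = 365/3 − (1/9)·348 = 83; from the supply curve sellers need ps = 35 + (1/6)·348 = 93.
The subsidy must fill the gap: s = ps − pb = 93 − 83 = 10.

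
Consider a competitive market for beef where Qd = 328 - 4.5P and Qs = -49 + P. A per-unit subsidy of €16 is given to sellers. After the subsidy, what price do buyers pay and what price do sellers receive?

Buyers pay 722/11; sellers receive 898/11

Pre-subsidy: 328 - 4.5P = -49 + P gives P* = 754/11, Q* = 215/11.
With the subsidy, sellers receive Ps = Pb + 16 for each unit, where Pb is the price buyers pay.
Supply in terms of Pb becomes Qs = -49 + 1(Pb + 16) = -33 + Pb. Setting this equal to demand: 328 - 4.5Pb = -33 + Pb, so Pb = 722/11.
Sellers receive Ps = 722/11 + 16 = 898/11; Q' = 328 − 4.5·(722/11) = 359/11.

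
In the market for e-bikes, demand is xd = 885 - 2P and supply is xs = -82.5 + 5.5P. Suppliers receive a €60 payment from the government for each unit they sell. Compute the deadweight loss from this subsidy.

Pre-subsidy: 885 - 2P = -82.5 + 5.5P gives P* = 129, x* = 627.
With the subsidy, sellers receive Ps = Pb + 60 for each unit, where Pb is the price buyers pay.
Supply in terms of Pb becomes xs = -82.5 + 5.5(Pb + 60) = 247.5 + 5.5Pb. Setting this equal to demand: 885 - 2Pb = 247.5 + 5.5Pb, so Pb = 85.
Sellers receive Ps = 85 + 60 = 145; x' = 885 − 2·85 = 715.
The subsidy expands output by 715 − 627 = 88 past the efficient level; on those units the gap between marginal cost and willingness to pay runs from 0 up to 60.
DWL = ½ × 60 × 88 = 2640.

Deadweight loss = €2640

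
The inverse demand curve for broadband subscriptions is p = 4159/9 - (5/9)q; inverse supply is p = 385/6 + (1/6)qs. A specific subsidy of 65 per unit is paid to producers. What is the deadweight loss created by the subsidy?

Deadweight loss = 2925

Pre-subsidy: 4159/9 - (5/9)q = 385/6 + (1/6)q gives q* = 551 and p* = 156.
With the subsidy, sellers receive ps = pb + 65 for each unit, where pb is the price buyers pay.
On the curves, pb = 4159/9 - (5/9)q and ps = 385/6 + (1/6)q; the wedge ps − pb = 65 gives 385/6 + (1/6)q − (4159/9 - (5/9)q) = 65, so q' = 641.
Then pb = 4159/9 − (5/9)·641 = 106 and ps = 385/6 + (1/6)·641 = 171.
The subsidy expands output by 641 − 551 = 90 past the efficient level; on those units the gap between marginal cost and willingness to pay runs from 0 up to 65.
DWL = ½ × 65 × 90 = 2925.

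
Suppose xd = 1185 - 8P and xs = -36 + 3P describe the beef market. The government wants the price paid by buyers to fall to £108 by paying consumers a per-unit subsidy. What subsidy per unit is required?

At a buyer price of 108, quantity demanded is 1185 − 8·108 = 321.
Sellers supply 321 only when they receive Ps with -36 + 3·Ps = 321, i.e. Ps = 119.
s = Ps − Pb = 119 − 108 = 11.

Required subsidy s = £11 per unit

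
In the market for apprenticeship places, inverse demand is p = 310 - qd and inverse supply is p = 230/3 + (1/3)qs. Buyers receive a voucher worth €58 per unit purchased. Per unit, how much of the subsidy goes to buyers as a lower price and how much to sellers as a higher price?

Buyers gain €43.5 per unit; sellers gain €14.5 per unit

Pre-subsidy: 310 - q = 230/3 + (1/3)q gives q* = 175 and p* = 135.
With the rebate, buyers effectively pay pb = ps − 58, where ps is the price sellers receive.
On the curves, pb = 310 - q and ps = 230/3 + (1/3)q; the wedge ps − pb = 58 gives 230/3 + (1/3)q − (310 - q) = 58, so q' = 218.5.
Then pb = 310 − 1·218.5 = 91.5 and ps = 230/3 + (1/3)·218.5 = 149.5.
Buyers' price falls by p* − pb = 135 − 91.5 = 43.5; sellers' price rises by ps − p* = 149.5 − 135 = 14.5.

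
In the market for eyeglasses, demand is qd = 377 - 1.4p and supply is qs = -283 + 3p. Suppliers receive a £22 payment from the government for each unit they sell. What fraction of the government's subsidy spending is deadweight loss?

Pre-subsidy: 377 - 1.4p = -283 + 3p gives p* = 150, q* = 167.
With the subsidy, sellers receive ps = pb + 22 for each unit, where pb is the price buyers pay.
Supply in terms of pb becomes qs = -283 + 3(pb + 22) = -217 + 3pb. Setting this equal to demand: 377 - 1.4pb = -217 + 3pb, so pb = 135.
Sellers receive ps = 135 + 22 = 157; q' = 377 − 1.4·135 = 188.
ΔCS = ½(167 + 188)(150 − 135) = 2662.5; ΔPS = ½(167 + 188)(157 − 150) = 1242.5.
Government spending = 22 × 188 = 4136.
DWL = ½ × 22 × (188 − 167) = 231; fraction = 231 / 4136 = 21/376.

DWL / government spending = 21/376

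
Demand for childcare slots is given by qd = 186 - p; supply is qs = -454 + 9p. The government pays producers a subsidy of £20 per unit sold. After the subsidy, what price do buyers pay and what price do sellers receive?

Buyers pay £46; sellers receive £66

Pre-subsidy: 186 - p = -454 + 9p gives p* = 64, q* = 122.
With the subsidy, sellers receive ps = pb + 20 for each unit, where pb is the price buyers pay.
Supply in terms of pb becomes qs = -454 + 9(pb + 20) = -274 + 9pb. Setting this equal to demand: 186 - pb = -274 + 9pb, so pb = 46.
Sellers receive ps = 46 + 20 = 66; q' = 186 − 1·46 = 140.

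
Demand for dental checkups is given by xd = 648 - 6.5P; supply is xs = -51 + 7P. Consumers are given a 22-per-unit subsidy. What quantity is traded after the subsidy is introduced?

Pre-subsidy: 648 - 6.5P = -51 + 7P gives P* = 466/9, x* = 2803/9.
With the rebate, buyers effectively pay Pb = Ps − 22, where Ps is the price sellers receive.
Demand in terms of Ps becomes xd = 648 − 6.5(Ps − 22) = 791 - 6.5Ps. Setting this equal to supply: 791 - 6.5Ps = -51 + 7Ps, so Ps = 1684/27.
Buyers pay Pb = 1684/27 − 22 = 1090/27; x' = -51 + 7·(1684/27) = 10411/27.

x' = 10411/27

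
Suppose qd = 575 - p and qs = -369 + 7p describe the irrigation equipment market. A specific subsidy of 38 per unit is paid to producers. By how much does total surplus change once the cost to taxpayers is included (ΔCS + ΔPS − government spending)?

Pre-subsidy: 575 - p = -369 + 7p gives p* = 118, q* = 457.
With the subsidy, sellers receive ps = pb + 38 for each unit, where pb is the price buyers pay.
Supply in terms of pb becomes qs = -369 + 7(pb + 38) = -103 + 7pb. Setting this equal to demand: 575 - pb = -103 + 7pb, so pb = 84.75.
Sellers receive ps = 84.75 + 38 = 122.75; q' = 575 − 1·84.75 = 490.25.
ΔCS = ½(457 + 490.25)(118 − 84.75) = 15748.03125; ΔPS = ½(457 + 490.25)(122.75 − 118) = 2249.71875.
Government spending = 38 × 490.25 = 18629.5.
Net change = 15748.03125 + 2249.71875 − 18629.5 = -631.75. The loss equals the DWL triangle ½·38·33.25.

Net change in total surplus = -631.75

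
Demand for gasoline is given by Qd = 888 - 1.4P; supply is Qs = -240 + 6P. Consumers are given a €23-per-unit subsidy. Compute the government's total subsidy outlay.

Pre-subsidy: 888 - 1.4P = -240 + 6P gives P* = 5640/37, Q* = 24960/37.
With the rebate, buyers effectively pay Pb = Ps − 23, where Ps is the price sellers receive.
Demand in terms of Ps becomes Qd = 888 − 1.4(Ps − 23) = 920.2 - 1.4Ps. Setting this equal to supply: 920.2 - 1.4Ps = -240 + 6Ps, so Ps = 5801/37.
Buyers pay Pb = 5801/37 − 23 = 4950/37; Q' = -240 + 6·(5801/37) = 25926/37.
Government outlay = subsidy × quantity = 23 × 25926/37 = 596298/37.

Government cost = 596298/37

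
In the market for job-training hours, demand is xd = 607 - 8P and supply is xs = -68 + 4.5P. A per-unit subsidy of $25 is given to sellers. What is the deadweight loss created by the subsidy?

Pre-subsidy: 607 - 8P = -68 + 4.5P gives P* = 54, x* = 175.
With the subsidy, sellers receive Ps = Pb + 25 for each unit, where Pb is the price buyers pay.
Supply in terms of Pb becomes xs = -68 + 4.5(Pb + 25) = 44.5 + 4.5Pb. Setting this equal to demand: 607 - 8Pb = 44.5 + 4.5Pb, so Pb = 45.
Sellers receive Ps = 45 + 25 = 70; x' = 607 − 8·45 = 247.
The subsidy expands output by 247 − 175 = 72 past the efficient level; on those units the gap between marginal cost and willingness to pay runs from 0 up to 25.
DWL = ½ × 25 × 72 = 900.

Deadweight loss = $900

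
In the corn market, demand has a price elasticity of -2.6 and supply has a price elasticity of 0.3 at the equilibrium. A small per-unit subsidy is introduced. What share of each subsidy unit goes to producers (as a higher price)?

Producer share = 26/29

For a small subsidy around the equilibrium, the benefit split depends on the relative slopes, which at a point are proportional to the elasticities.
Buyer share = εs/(εs + |εd|) = 0.3/(0.3 + 2.6) = 3/29; seller share = |εd|/(εs + |εd|) = 26/29.
So producers capture 26/29 of the subsidy.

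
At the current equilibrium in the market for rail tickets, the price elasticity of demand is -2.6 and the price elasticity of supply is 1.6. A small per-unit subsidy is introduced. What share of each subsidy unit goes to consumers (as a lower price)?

For a small subsidy around the equilibrium, the benefit split depends on the relative slopes, which at a point are proportional to the elasticities.
Buyer share = εs/(εs + |εd|) = 1.6/(1.6 + 2.6) = 8/21; seller share = |εd|/(εs + |εd|) = 13/21.

Consumer share = 8/21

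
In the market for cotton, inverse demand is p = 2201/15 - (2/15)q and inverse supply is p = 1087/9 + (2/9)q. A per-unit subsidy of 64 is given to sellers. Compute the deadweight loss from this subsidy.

Pre-subsidy: 2201/15 - (2/15)q = 1087/9 + (2/9)q gives q* = 73 and p* = 137.
With the subsidy, sellers receive ps = pb + 64 for each unit, where pb is the price buyers pay.
On the curves, pb = 2201/15 - (2/15)q and ps = 1087/9 + (2/9)q; the wedge ps − pb = 64 gives 1087/9 + (2/9)q − (2201/15 - (2/15)q) = 64, so q' = 253.
Then pb = 2201/15 − (2/15)·253 = 113 and ps = 1087/9 + (2/9)·253 = 177.
The subsidy expands output by 253 − 73 = 180 past the efficient level; on those units the gap between marginal cost and willingness to pay runs from 0 up to 64.
DWL = ½ × 64 × 180 = 5760.

Deadweight loss = 5760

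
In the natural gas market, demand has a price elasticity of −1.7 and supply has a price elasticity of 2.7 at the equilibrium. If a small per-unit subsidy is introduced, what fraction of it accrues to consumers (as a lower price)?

For a small subsidy around the equilibrium, the benefit split depends on the relative slopes, which at a point are proportional to the elasticities.
Buyer share = εs/(εs + |εd|) = 2.7/(2.7 + 1.7) = 27/44; seller share = |εd|/(εs + |εd|) = 17/44.

Consumer share = 27/44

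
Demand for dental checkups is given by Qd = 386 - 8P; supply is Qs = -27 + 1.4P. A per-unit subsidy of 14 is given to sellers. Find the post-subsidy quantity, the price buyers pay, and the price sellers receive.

Q' = 2406/47; buyers pay 1967/47; sellers receive 2625/47

Pre-subsidy: 386 - 8P = -27 + 1.4P gives P* = 2065/47, Q* = 1622/47.
With the subsidy, sellers receive Ps = Pb + 14 for each unit, where Pb is the price buyers pay.
Supply in terms of Pb becomes Qs = -27 + 1.4(Pb + 14) = -7.4 + 1.4Pb. Setting this equal to demand: 386 - 8Pb = -7.4 + 1.4Pb, so Pb = 1967/47.
Sellers receive Ps = 1967/47 + 14 = 2625/47; Q' = 386 − 8·(1967/47) = 2406/47.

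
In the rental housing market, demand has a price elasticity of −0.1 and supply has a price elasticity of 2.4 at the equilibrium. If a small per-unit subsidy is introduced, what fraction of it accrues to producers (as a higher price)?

Producer share = 0.04

For a small subsidy around the equilibrium, the benefit split depends on the relative slopes, which at a point are proportional to the elasticities.
Buyer share = εs/(εs + |εd|) = 2.4/(2.4 + 0.1) = 0.96; seller share = |εd|/(εs + |εd|) = 0.04.
So producers capture 0.04 of the subsidy.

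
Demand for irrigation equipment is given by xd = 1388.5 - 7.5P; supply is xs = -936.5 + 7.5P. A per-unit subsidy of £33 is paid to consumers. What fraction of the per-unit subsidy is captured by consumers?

Consumer share = 0.5

Pre-subsidy: 1388.5 - 7.5P = -936.5 + 7.5P gives P* = 155, x* = 226.
With the rebate, buyers effectively pay Pb = Ps − 33, where Ps is the price sellers receive.
Demand in terms of Ps becomes xd = 1388.5 − 7.5(Ps − 33) = 1636 - 7.5Ps. Setting this equal to supply: 1636 - 7.5Ps = -936.5 + 7.5Ps, so Ps = 171.5.
Buyers pay Pb = 171.5 − 33 = 138.5; x' = -936.5 + 7.5·171.5 = 349.75.
Buyers' price falls by P* − Pb = 155 − 138.5 = 16.5; sellers' price rises by Ps − P* = 171.5 − 155 = 16.5.
So consumers capture 16.5/33 = 0.5 of each unit of subsidy.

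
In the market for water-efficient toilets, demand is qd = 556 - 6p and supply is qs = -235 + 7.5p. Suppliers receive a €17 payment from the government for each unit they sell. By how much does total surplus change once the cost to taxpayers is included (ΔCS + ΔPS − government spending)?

Pre-subsidy: 556 - 6p = -235 + 7.5p gives p* = 1582/27, q* = 1840/9.
With the subsidy, sellers receive ps = pb + 17 for each unit, where pb is the price buyers pay.
Supply in terms of pb becomes qs = -235 + 7.5(pb + 17) = -107.5 + 7.5pb. Setting this equal to demand: 556 - 6pb = -107.5 + 7.5pb, so pb = 1327/27.
Sellers receive ps = 1327/27 + 17 = 1786/27; q' = 556 − 6·(1327/27) = 2350/9.
ΔCS = ½(1840/9 + 2350/9)(1582/27 − 1327/27) = 178075/81; ΔPS = ½(1840/9 + 2350/9)(1786/27 − 1582/27) = 142460/81.
Government spending = 17 × 2350/9 = 39950/9.
Net change = 178075/81 + 142460/81 − 39950/9 = -1445/3. The loss equals the DWL triangle ½·17·170/3.

Net change in total surplus = -1445/3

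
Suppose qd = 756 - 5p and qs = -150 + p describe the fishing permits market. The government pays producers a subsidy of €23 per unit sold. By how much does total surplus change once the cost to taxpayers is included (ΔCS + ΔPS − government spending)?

Pre-subsidy: 756 - 5p = -150 + p gives p* = 151, q* = 1.
With the subsidy, sellers receive ps = pb + 23 for each unit, where pb is the price buyers pay.
Supply in terms of pb becomes qs = -150 + 1(pb + 23) = -127 + pb. Setting this equal to demand: 756 - 5pb = -127 + pb, so pb = 883/6.
Sellers receive ps = 883/6 + 23 = 1021/6; q' = 756 − 5·(883/6) = 121/6.
ΔCS = ½(1 + 121/6)(151 − 883/6) = 2921/72; ΔPS = ½(1 + 121/6)(1021/6 − 151) = 14605/72.
Government spending = 23 × 121/6 = 2783/6.
Net change = 2921/72 + 14605/72 − 2783/6 = -2645/12. The loss equals the DWL triangle ½·23·115/6.

Net change in total surplus = -2645/12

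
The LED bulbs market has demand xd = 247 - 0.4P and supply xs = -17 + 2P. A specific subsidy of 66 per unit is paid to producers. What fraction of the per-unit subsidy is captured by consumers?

Consumer share = 5/6

Pre-subsidy: 247 - 0.4P = -17 + 2P gives P* = 110, x* = 203.
With the subsidy, sellers receive Ps = Pb + 66 for each unit, where Pb is the price buyers pay.
Supply in terms of Pb becomes xs = -17 + 2(Pb + 66) = 115 + 2Pb. Setting this equal to demand: 247 - 0.4Pb = 115 + 2Pb, so Pb = 55.
Sellers receive Ps = 55 + 66 = 121; x' = 247 − 0.4·55 = 225.
Buyers' price falls by P* − Pb = 110 − 55 = 55; sellers' price rises by Ps − P* = 121 − 110 = 11.
So consumers capture 55/66 = 5/6 of each unit of subsidy.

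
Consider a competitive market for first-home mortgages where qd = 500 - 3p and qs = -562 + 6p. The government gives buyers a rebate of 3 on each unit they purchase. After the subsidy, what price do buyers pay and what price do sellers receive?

Buyers pay 116; sellers receive 119

Pre-subsidy: 500 - 3p = -562 + 6p gives p* = 118, q* = 146.
With the rebate, buyers effectively pay pb = ps − 3, where ps is the price sellers receive.
Demand in terms of ps becomes qd = 500 − 3(ps − 3) = 509 - 3ps. Setting this equal to supply: 509 - 3ps = -562 + 6ps, so ps = 119.
Buyers pay pb = 119 − 3 = 116; q' = -562 + 6·119 = 152.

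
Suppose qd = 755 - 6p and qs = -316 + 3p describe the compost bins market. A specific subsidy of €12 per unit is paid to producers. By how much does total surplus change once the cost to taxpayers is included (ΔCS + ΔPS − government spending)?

Pre-subsidy: 755 - 6p = -316 + 3p gives p* = 119, q* = 41.
With the subsidy, sellers receive ps = pb + 12 for each unit, where pb is the price buyers pay.
Supply in terms of pb becomes qs = -316 + 3(pb + 12) = -280 + 3pb. Setting this equal to demand: 755 - 6pb = -280 + 3pb, so pb = 115.
Sellers receive ps = 115 + 12 = 127; q' = 755 − 6·115 = 65.
ΔCS = ½(41 + 65)(119 − 115) = 212; ΔPS = ½(41 + 65)(127 − 119) = 424.
Government spending = 12 × 65 = 780.
Net change = 212 + 424 − 780 = -144. The loss equals the DWL triangle ½·12·24.

Net change in total surplus = -€144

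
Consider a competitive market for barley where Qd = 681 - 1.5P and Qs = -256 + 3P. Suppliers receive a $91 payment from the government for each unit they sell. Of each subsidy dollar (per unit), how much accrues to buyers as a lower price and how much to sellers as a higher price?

Pre-subsidy: 681 - 1.5P = -256 + 3P gives P* = 1874/9, Q* = 1106/3.
With the subsidy, sellers receive Ps = Pb + 91 for each unit, where Pb is the price buyers pay.
Supply in terms of Pb becomes Qs = -256 + 3(Pb + 91) = 17 + 3Pb. Setting this equal to demand: 681 - 1.5Pb = 17 + 3Pb, so Pb = 1328/9.
Sellers receive Ps = 1328/9 + 91 = 2147/9; Q' = 681 − 1.5·(1328/9) = 1379/3.
Buyers' price falls by P* − Pb = 1874/9 − 1328/9 = 182/3; sellers' price rises by Ps − P* = 2147/9 − 1874/9 = 91/3.

Buyers gain 182/3 per unit; sellers gain 91/3 per unit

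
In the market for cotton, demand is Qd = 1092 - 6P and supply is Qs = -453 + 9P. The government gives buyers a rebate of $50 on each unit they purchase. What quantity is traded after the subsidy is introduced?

Pre-subsidy: 1092 - 6P = -453 + 9P gives P* = 103, Q* = 474.
With the rebate, buyers effectively pay Pb = Ps − 50, where Ps is the price sellers receive.
Demand in terms of Ps becomes Qd = 1092 − 6(Ps − 50) = 1392 - 6Ps. Setting this equal to supply: 1392 - 6Ps = -453 + 9Ps, so Ps = 123.
Buyers pay Pb = 123 − 50 = 73; Q' = -453 + 9·123 = 654.

Q' = 654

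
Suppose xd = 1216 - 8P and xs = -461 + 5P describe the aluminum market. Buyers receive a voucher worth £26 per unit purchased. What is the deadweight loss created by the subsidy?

Deadweight loss = £1040

Pre-subsidy: 1216 - 8P = -461 + 5P gives P* = 129, x* = 184.
With the rebate, buyers effectively pay Pb = Ps − 26, where Ps is the price sellers receive.
Demand in terms of Ps becomes xd = 1216 − 8(Ps − 26) = 1424 - 8Ps. Setting this equal to supply: 1424 - 8Ps = -461 + 5Ps, so Ps = 145.
Buyers pay Pb = 145 − 26 = 119; x' = -461 + 5·145 = 264.
The subsidy expands output by 264 − 184 = 80 past the efficient level; on those units the gap between marginal cost and willingness to pay runs from 0 up to 26.
DWL = ½ × 26 × 80 = 1040.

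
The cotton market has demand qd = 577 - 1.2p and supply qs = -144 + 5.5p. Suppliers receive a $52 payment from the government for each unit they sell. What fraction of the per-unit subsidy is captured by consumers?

Pre-subsidy: 577 - 1.2p = -144 + 5.5p gives p* = 7210/67, q* = 30007/67.
With the subsidy, sellers receive ps = pb + 52 for each unit, where pb is the price buyers pay.
Supply in terms of pb becomes qs = -144 + 5.5(pb + 52) = 142 + 5.5pb. Setting this equal to demand: 577 - 1.2pb = 142 + 5.5pb, so pb = 4350/67.
Sellers receive ps = 4350/67 + 52 = 7834/67; q' = 577 − 1.2·(4350/67) = 33439/67.
Buyers' price falls by p* − pb = 7210/67 − 4350/67 = 2860/67; sellers' price rises by ps − p* = 7834/67 − 7210/67 = 624/67.
So consumers capture (2860/67)/52 = 55/67 of each unit of subsidy.

Consumer share = 55/67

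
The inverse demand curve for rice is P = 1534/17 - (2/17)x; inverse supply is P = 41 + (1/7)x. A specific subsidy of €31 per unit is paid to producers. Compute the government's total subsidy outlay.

Pre-subsidy: 1534/17 - (2/17)x = 41 + (1/7)x gives x* = 189 and P* = 68.
With the subsidy, sellers receive Ps = Pb + 31 for each unit, where Pb is the price buyers pay.
On the curves, Pb = 1534/17 - (2/17)x and Ps = 41 + (1/7)x; the wedge Ps − Pb = 31 gives 41 + (1/7)x − (1534/17 - (2/17)x) = 31, so x' = 308.
Then Pb = 1534/17 − (2/17)·308 = 54 and Ps = 41 + (1/7)·308 = 85.
Government outlay = subsidy × quantity = 31 × 308 = 9548.

Government cost = €9548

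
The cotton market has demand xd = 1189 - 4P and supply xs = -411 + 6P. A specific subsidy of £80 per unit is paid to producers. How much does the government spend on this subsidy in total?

Government cost = £59280

Pre-subsidy: 1189 - 4P = -411 + 6P gives P* = 160, x* = 549.
With the subsidy, sellers receive Ps = Pb + 80 for each unit, where Pb is the price buyers pay.
Supply in terms of Pb becomes xs = -411 + 6(Pb + 80) = 69 + 6Pb. Setting this equal to demand: 1189 - 4Pb = 69 + 6Pb, so Pb = 112.
Sellers receive Ps = 112 + 80 = 192; x' = 1189 − 4·112 = 741.
Government outlay = subsidy × quantity = 80 × 741 = 59280.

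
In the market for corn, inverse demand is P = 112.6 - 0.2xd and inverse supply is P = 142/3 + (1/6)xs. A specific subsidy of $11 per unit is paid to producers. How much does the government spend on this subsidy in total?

Government cost = $2288

Pre-subsidy: 112.6 - 0.2x = 142/3 + (1/6)x gives x* = 178 and P* = 77.
With the subsidy, sellers receive Ps = Pb + 11 for each unit, where Pb is the price buyers pay.
On the curves, Pb = 112.6 - 0.2x and Ps = 142/3 + (1/6)x; the wedge Ps − Pb = 11 gives 142/3 + (1/6)x − (112.6 - 0.2x) = 11, so x' = 208.
Then Pb = 112.6 − 0.2·208 = 71 and Ps = 142/3 + (1/6)·208 = 82.
Government outlay = subsidy × quantity = 11 × 208 = 2288.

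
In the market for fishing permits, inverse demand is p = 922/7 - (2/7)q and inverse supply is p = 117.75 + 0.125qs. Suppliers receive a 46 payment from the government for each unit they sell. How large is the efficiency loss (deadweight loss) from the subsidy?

Deadweight loss = 2576

Pre-subsidy: 922/7 - (2/7)q = 117.75 + 0.125q gives q* = 34 and p* = 122.
With the subsidy, sellers receive ps = pb + 46 for each unit, where pb is the price buyers pay.
On the curves, pb = 922/7 - (2/7)q and ps = 117.75 + 0.125q; the wedge ps − pb = 46 gives 117.75 + 0.125q − (922/7 - (2/7)q) = 46, so q' = 146.
Then pb = 922/7 − (2/7)·146 = 90 and ps = 117.75 + 0.125·146 = 136.
The subsidy expands output by 146 − 34 = 112 past the efficient level; on those units the gap between marginal cost and willingness to pay runs from 0 up to 46.
DWL = ½ × 46 × 112 = 2576.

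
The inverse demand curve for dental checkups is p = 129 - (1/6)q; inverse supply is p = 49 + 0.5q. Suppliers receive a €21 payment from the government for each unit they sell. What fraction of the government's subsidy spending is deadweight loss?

Pre-subsidy: 129 - (1/6)q = 49 + 0.5q gives q* = 120 and p* = 109.
With the subsidy, sellers receive ps = pb + 21 for each unit, where pb is the price buyers pay.
On the curves, pb = 129 - (1/6)q and ps = 49 + 0.5q; the wedge ps − pb = 21 gives 49 + 0.5q − (129 - (1/6)q) = 21, so q' = 151.5.
Then pb = 129 − (1/6)·151.5 = 103.75 and ps = 49 + 0.5·151.5 = 124.75.
ΔCS = ½(120 + 151.5)(109 − 103.75) = 712.6875; ΔPS = ½(120 + 151.5)(124.75 − 109) = 2138.0625.
Government spending = 21 × 151.5 = 3181.5.
DWL = ½ × 21 × (151.5 − 120) = 330.75; fraction = 330.75 / 3181.5 = 21/202.

DWL / government spending = 21/202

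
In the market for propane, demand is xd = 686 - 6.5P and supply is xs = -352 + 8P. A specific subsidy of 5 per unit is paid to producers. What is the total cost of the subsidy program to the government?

Pre-subsidy: 686 - 6.5P = -352 + 8P gives P* = 2076/29, x* = 6400/29.
With the subsidy, sellers receive Ps = Pb + 5 for each unit, where Pb is the price buyers pay.
Supply in terms of Pb becomes xs = -352 + 8(Pb + 5) = -312 + 8Pb. Setting this equal to demand: 686 - 6.5Pb = -312 + 8Pb, so Pb = 1996/29.
Sellers receive Ps = 1996/29 + 5 = 2141/29; x' = 686 − 6.5·(1996/29) = 6920/29.
Government outlay = subsidy × quantity = 5 × 6920/29 = 34600/29.

Government cost = 34600/29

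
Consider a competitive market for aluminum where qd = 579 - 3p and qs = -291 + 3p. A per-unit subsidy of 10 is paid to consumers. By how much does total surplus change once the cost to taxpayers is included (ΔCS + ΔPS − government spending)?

Pre-subsidy: 579 - 3p = -291 + 3p gives p* = 145, q* = 144.
With the rebate, buyers effectively pay pb = ps − 10, where ps is the price sellers receive.
Demand in terms of ps becomes qd = 579 − 3(ps − 10) = 609 - 3ps. Setting this equal to supply: 609 - 3ps = -291 + 3ps, so ps = 150.
Buyers pay pb = 150 − 10 = 140; q' = -291 + 3·150 = 159.
ΔCS = ½(144 + 159)(145 − 140) = 757.5; ΔPS = ½(144 + 159)(150 − 145) = 757.5.
Government spending = 10 × 159 = 1590.
Net change = 757.5 + 757.5 − 1590 = -75. The loss equals the DWL triangle ½·10·15.

Net change in total surplus = -75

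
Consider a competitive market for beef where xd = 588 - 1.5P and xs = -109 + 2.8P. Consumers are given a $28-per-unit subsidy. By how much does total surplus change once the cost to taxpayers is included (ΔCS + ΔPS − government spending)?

Net change in total surplus = -16464/43

Pre-subsidy: 588 - 1.5P = -109 + 2.8P gives P* = 6970/43, x* = 14829/43.
With the rebate, buyers effectively pay Pb = Ps − 28, where Ps is the price sellers receive.
Demand in terms of Ps becomes xd = 588 − 1.5(Ps − 28) = 630 - 1.5Ps. Setting this equal to supply: 630 - 1.5Ps = -109 + 2.8Ps, so Ps = 7390/43.
Buyers pay Pb = 7390/43 − 28 = 6186/43; x' = -109 + 2.8·(7390/43) = 16005/43.
ΔCS = ½(14829/43 + 16005/43)(6970/43 − 6186/43) = 12086928/1849; ΔPS = ½(14829/43 + 16005/43)(7390/43 − 6970/43) = 6475140/1849.
Government spending = 28 × 16005/43 = 448140/43.
Net change = 12086928/1849 + 6475140/1849 − 448140/43 = -16464/43. The loss equals the DWL triangle ½·28·1176/43.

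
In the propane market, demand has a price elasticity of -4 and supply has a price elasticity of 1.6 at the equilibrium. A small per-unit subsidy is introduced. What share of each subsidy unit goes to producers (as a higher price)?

Producer share = 5/7

For a small subsidy around the equilibrium, the benefit split depends on the relative slopes, which at a point are proportional to the elasticities.
Buyer share = εs/(εs + |εd|) = 1.6/(1.6 + 4) = 2/7; seller share = |εd|/(εs + |εd|) = 5/7.
So producers capture 5/7 of the subsidy.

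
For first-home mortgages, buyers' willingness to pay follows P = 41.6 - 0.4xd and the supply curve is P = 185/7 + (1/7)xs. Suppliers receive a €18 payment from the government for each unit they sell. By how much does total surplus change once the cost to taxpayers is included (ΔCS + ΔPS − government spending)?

Pre-subsidy: 41.6 - 0.4x = 185/7 + (1/7)x gives x* = 531/19 and P* = 578/19.
With the subsidy, sellers receive Ps = Pb + 18 for each unit, where Pb is the price buyers pay.
On the curves, Pb = 41.6 - 0.4x and Ps = 185/7 + (1/7)x; the wedge Ps − Pb = 18 gives 185/7 + (1/7)x − (41.6 - 0.4x) = 18, so x' = 1161/19.
Then Pb = 41.6 − 0.4·(1161/19) = 326/19 and Ps = 185/7 + (1/7)·(1161/19) = 668/19.
ΔCS = ½(531/19 + 1161/19)(578/19 − 326/19) = 213192/361; ΔPS = ½(531/19 + 1161/19)(668/19 − 578/19) = 76140/361.
Government spending = 18 × 1161/19 = 20898/19.
Net change = 213192/361 + 76140/361 − 20898/19 = -5670/19. The loss equals the DWL triangle ½·18·630/19.

Net change in total surplus = -5670/19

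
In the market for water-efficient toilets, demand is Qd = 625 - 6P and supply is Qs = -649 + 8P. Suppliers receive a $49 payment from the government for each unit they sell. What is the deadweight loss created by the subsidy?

Pre-subsidy: 625 - 6P = -649 + 8P gives P* = 91, Q* = 79.
With the subsidy, sellers receive Ps = Pb + 49 for each unit, where Pb is the price buyers pay.
Supply in terms of Pb becomes Qs = -649 + 8(Pb + 49) = -257 + 8Pb. Setting this equal to demand: 625 - 6Pb = -257 + 8Pb, so Pb = 63.
Sellers receive Ps = 63 + 49 = 112; Q' = 625 − 6·63 = 247.
The subsidy expands output by 247 − 79 = 168 past the efficient level; on those units the gap between marginal cost and willingness to pay runs from 0 up to 49.
DWL = ½ × 49 × 168 = 4116.

Deadweight loss = $4116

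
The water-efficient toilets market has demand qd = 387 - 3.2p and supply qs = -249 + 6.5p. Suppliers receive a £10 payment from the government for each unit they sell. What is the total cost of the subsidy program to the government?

Government cost = 192670/97

Pre-subsidy: 387 - 3.2p = -249 + 6.5p gives p* = 6360/97, q* = 17187/97.
With the subsidy, sellers receive ps = pb + 10 for each unit, where pb is the price buyers pay.
Supply in terms of pb becomes qs = -249 + 6.5(pb + 10) = -184 + 6.5pb. Setting this equal to demand: 387 - 3.2pb = -184 + 6.5pb, so pb = 5710/97.
Sellers receive ps = 5710/97 + 10 = 6680/97; q' = 387 − 3.2·(5710/97) = 19267/97.
Government outlay = subsidy × quantity = 10 × 19267/97 = 192670/97.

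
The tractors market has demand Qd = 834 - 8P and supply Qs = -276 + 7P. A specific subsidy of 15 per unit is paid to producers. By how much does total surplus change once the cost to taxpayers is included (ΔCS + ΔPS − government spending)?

Net change in total surplus = -420

Pre-subsidy: 834 - 8P = -276 + 7P gives P* = 74, Q* = 242.
With the subsidy, sellers receive Ps = Pb + 15 for each unit, where Pb is the price buyers pay.
Supply in terms of Pb becomes Qs = -276 + 7(Pb + 15) = -171 + 7Pb. Setting this equal to demand: 834 - 8Pb = -171 + 7Pb, so Pb = 67.
Sellers receive Ps = 67 + 15 = 82; Q' = 834 − 8·67 = 298.
ΔCS = ½(242 + 298)(74 − 67) = 1890; ΔPS = ½(242 + 298)(82 − 74) = 2160.
Government spending = 15 × 298 = 4470.
Net change = 1890 + 2160 − 4470 = -420. The loss equals the DWL triangle ½·15·56.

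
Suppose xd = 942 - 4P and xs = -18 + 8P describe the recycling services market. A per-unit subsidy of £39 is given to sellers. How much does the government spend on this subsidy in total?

Government cost = £28314

Pre-subsidy: 942 - 4P = -18 + 8P gives P* = 80, x* = 622.
With the subsidy, sellers receive Ps = Pb + 39 for each unit, where Pb is the price buyers pay.
Supply in terms of Pb becomes xs = -18 + 8(Pb + 39) = 294 + 8Pb. Setting this equal to demand: 942 - 4Pb = 294 + 8Pb, so Pb = 54.
Sellers receive Ps = 54 + 39 = 93; x' = 942 − 4·54 = 726.
Government outlay = subsidy × quantity = 39 × 726 = 28314.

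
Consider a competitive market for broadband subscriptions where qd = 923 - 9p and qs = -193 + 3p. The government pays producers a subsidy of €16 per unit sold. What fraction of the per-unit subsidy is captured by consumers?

Pre-subsidy: 923 - 9p = -193 + 3p gives p* = 93, q* = 86.
With the subsidy, sellers receive ps = pb + 16 for each unit, where pb is the price buyers pay.
Supply in terms of pb becomes qs = -193 + 3(pb + 16) = -145 + 3pb. Setting this equal to demand: 923 - 9pb = -145 + 3pb, so pb = 89.
Sellers receive ps = 89 + 16 = 105; q' = 923 − 9·89 = 122.
Buyers' price falls by p* − pb = 93 − 89 = 4; sellers' price rises by ps − p* = 105 − 93 = 12.
So consumers capture 4/16 = 0.25 of each unit of subsidy.

Consumer share = 0.25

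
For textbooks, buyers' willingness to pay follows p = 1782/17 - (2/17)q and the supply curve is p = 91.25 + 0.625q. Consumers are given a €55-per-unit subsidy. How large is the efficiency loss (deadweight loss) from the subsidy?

Pre-subsidy: 1782/17 - (2/17)q = 91.25 + 0.625q gives q* = 1846/101 and p* = 10370/101.
With the rebate, buyers effectively pay pb = ps − 55, where ps is the price sellers receive.
On the curves, pb = 1782/17 - (2/17)q and ps = 91.25 + 0.625q; the wedge ps − pb = 55 gives 91.25 + 0.625q − (1782/17 - (2/17)q) = 55, so q' = 9326/101.
Then pb = 1782/17 − (2/17)·(9326/101) = 9490/101 and ps = 91.25 + 0.625·(9326/101) = 15045/101.
The subsidy expands output by 9326/101 − 1846/101 = 7480/101 past the efficient level; on those units the gap between marginal cost and willingness to pay runs from 0 up to 55.
DWL = ½ × 55 × 7480/101 = 205700/101.

Deadweight loss = 205700/101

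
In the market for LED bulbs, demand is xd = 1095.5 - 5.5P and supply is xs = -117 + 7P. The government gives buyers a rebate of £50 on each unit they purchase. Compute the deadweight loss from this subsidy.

Pre-subsidy: 1095.5 - 5.5P = -117 + 7P gives P* = 97, x* = 562.
With the rebate, buyers effectively pay Pb = Ps − 50, where Ps is the price sellers receive.
Demand in terms of Ps becomes xd = 1095.5 − 5.5(Ps − 50) = 1370.5 - 5.5Ps. Setting this equal to supply: 1370.5 - 5.5Ps = -117 + 7Ps, so Ps = 119.
Buyers pay Pb = 119 − 50 = 69; x' = -117 + 7·119 = 716.
The subsidy expands output by 716 − 562 = 154 past the efficient level; on those units the gap between marginal cost and willingness to pay runs from 0 up to 50.
DWL = ½ × 50 × 154 = 3850.

Deadweight loss = £3850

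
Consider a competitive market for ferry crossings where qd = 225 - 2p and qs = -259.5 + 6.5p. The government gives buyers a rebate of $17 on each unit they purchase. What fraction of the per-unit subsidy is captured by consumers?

Consumer share = 13/17

Pre-subsidy: 225 - 2p = -259.5 + 6.5p gives p* = 57, q* = 111.
With the rebate, buyers effectively pay pb = ps − 17, where ps is the price sellers receive.
Demand in terms of ps becomes qd = 225 − 2(ps − 17) = 259 - 2ps. Setting this equal to supply: 259 - 2ps = -259.5 + 6.5ps, so ps = 61.
Buyers pay pb = 61 − 17 = 44; q' = -259.5 + 6.5·61 = 137.
Buyers' price falls by p* − pb = 57 − 44 = 13; sellers' price rises by ps − p* = 61 − 57 = 4.
So consumers capture 13/17 = 13/17 of each unit of subsidy.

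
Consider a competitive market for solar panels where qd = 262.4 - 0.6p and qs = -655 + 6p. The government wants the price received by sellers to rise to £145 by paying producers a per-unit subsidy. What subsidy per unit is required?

At a seller price of 145, quantity supplied is -655 + 6·145 = 215.
Buyers absorb 215 only when they pay pb with 262.4 − 0.6·pb = 215, i.e. pb = 79.
s = ps − pb = 145 − 79 = 66.

Required subsidy s = £66 per unit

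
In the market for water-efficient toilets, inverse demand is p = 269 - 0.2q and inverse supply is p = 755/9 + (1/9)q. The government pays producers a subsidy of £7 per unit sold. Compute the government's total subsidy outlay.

Government cost = £4322.5

Pre-subsidy: 269 - 0.2q = 755/9 + (1/9)q gives q* = 595 and p* = 150.
With the subsidy, sellers receive ps = pb + 7 for each unit, where pb is the price buyers pay.
On the curves, pb = 269 - 0.2q and ps = 755/9 + (1/9)q; the wedge ps − pb = 7 gives 755/9 + (1/9)q − (269 - 0.2q) = 7, so q' = 617.5.
Then pb = 269 − 0.2·617.5 = 145.5 and ps = 755/9 + (1/9)·617.5 = 152.5.
Government outlay = subsidy × quantity = 7 × 617.5 = 4322.5.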